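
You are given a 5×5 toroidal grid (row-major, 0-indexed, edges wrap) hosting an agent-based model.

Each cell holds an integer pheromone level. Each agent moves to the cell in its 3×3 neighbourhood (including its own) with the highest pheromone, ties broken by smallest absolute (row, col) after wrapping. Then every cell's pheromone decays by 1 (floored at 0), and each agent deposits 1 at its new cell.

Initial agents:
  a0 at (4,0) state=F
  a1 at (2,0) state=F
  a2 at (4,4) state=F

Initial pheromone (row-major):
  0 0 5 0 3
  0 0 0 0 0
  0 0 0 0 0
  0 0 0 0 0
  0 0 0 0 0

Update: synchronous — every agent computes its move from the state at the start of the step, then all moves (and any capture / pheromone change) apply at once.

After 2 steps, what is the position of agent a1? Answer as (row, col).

(0, 4)

t=1: a0@(0,4) a1@(1,0) a2@(0,4) | pheromone: 0 0 4 0 4 / 1 0 0 0 0 / 0 0 0 0 0 / 0 0 0 0 0 / 0 0 0 0 0
t=2: a0@(0,4) a1@(0,4) a2@(0,4) | pheromone: 0 0 3 0 6 / 0 0 0 0 0 / 0 0 0 0 0 / 0 0 0 0 0 / 0 0 0 0 0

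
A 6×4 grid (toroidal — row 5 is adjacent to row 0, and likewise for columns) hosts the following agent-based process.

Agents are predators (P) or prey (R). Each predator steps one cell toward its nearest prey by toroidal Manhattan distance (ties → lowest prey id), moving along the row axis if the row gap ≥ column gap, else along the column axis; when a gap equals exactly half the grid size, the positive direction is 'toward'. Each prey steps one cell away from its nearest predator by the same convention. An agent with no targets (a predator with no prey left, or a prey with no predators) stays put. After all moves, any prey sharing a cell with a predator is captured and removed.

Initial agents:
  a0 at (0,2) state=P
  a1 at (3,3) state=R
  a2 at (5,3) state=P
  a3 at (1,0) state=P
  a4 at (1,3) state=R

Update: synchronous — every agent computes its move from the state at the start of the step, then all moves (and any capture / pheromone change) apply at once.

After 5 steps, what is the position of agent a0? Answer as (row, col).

(2, 2)

t=1: a0@(1,2):P a1@(2,3):R a2@(4,3):P a3@(1,3):P
t=2: a0@(2,2):P a2@(3,3):P a3@(2,3):P
t=3: (unchanged — steady state)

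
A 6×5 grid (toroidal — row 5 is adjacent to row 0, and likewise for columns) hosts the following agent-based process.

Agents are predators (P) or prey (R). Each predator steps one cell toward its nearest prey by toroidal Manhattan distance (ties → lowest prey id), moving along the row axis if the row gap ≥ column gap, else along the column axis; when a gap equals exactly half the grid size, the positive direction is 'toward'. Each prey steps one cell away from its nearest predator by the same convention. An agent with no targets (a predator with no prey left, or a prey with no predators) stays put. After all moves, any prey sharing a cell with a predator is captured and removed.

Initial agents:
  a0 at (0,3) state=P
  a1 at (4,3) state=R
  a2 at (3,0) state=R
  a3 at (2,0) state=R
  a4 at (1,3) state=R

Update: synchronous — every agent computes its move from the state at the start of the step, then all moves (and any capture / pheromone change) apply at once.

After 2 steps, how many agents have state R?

4

t=1: a0@(1,3):P a1@(3,3):R a2@(2,0):R a3@(3,0):R a4@(2,3):R
t=2: a0@(2,3):P a1@(4,3):R a2@(2,1):R a3@(4,0):R a4@(3,3):R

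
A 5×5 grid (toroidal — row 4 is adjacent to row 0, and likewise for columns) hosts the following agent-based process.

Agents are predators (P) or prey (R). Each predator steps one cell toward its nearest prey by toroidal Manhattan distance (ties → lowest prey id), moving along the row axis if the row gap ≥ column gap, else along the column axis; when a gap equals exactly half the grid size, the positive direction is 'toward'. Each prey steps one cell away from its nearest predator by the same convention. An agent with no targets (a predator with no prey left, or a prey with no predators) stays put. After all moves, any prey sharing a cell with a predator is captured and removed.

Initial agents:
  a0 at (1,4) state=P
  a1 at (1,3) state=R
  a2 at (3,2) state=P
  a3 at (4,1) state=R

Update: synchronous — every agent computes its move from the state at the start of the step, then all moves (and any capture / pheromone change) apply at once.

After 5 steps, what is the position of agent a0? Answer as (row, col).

t=1: a0@(1,3):P a1@(1,2):R a2@(4,2):P a3@(0,1):R
t=2: a0@(1,2):P a1@(1,1):R a2@(0,2):P a3@(1,1):R
t=3: a0@(1,1):P a1@(1,0):R a2@(1,2):P a3@(1,0):R
t=4: a0@(1,0):P a1@(1,4):R a2@(1,1):P a3@(1,4):R
t=5: a0@(1,4):P a1@(1,3):R a2@(1,0):P a3@(1,3):R

(1, 4)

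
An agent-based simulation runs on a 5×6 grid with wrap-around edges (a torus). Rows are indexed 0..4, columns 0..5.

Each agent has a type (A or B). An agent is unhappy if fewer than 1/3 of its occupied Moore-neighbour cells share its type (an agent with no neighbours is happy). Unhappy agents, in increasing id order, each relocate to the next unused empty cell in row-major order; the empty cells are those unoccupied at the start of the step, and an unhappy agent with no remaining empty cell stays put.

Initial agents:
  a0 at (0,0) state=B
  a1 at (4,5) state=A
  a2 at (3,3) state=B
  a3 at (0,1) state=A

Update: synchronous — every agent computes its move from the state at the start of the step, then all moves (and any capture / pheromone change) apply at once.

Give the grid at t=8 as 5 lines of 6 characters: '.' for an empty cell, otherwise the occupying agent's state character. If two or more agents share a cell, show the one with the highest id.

t=1: a0@(0,2):B a1@(0,3):A a2@(3,3):B a3@(0,4):A
t=2: a0@(0,0):B a1@(0,3):A a2@(3,3):B a3@(0,4):A
t=3: (unchanged — steady state)

B..AA.
......
......
...B..
......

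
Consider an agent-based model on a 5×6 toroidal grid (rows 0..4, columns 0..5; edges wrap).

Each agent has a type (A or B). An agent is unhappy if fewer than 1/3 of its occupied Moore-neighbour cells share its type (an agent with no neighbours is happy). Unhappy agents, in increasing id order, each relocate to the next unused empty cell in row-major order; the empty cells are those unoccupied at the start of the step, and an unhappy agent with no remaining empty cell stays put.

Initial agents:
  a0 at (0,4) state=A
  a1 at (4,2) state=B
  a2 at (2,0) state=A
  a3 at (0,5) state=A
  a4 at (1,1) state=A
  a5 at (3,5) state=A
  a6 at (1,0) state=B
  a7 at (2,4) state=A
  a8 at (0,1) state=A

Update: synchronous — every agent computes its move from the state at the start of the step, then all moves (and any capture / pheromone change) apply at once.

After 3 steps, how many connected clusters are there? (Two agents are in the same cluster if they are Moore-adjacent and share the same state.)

t=1: a0@(0,4):A a1@(0,0):B a2@(2,0):A a3@(0,5):A a4@(1,1):A a5@(3,5):A a6@(0,2):B a7@(2,4):A a8@(0,1):A
t=2: a0@(0,4):A a1@(0,3):B a2@(2,0):A a3@(0,5):A a4@(1,1):A a5@(3,5):A a6@(1,0):B a7@(2,4):A a8@(0,1):A
t=3: a0@(0,4):A a1@(0,0):B a2@(2,0):A a3@(0,5):A a4@(1,1):A a5@(3,5):A a6@(0,2):B a7@(2,4):A a8@(0,1):A

4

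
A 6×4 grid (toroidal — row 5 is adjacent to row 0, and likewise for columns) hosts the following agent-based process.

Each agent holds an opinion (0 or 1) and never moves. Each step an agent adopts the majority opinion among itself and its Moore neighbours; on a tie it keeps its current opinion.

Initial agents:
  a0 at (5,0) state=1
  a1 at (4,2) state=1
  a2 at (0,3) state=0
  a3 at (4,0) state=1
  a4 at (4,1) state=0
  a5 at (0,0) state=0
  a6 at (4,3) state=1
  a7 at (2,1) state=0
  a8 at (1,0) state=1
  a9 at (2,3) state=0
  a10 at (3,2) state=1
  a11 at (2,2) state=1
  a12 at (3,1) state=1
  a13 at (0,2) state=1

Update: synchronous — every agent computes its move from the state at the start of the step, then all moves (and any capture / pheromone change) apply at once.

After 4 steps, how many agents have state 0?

t=1: a0@(5,0):1 a1@(4,2):1 a2@(0,3):1 a3@(4,0):1 a4@(4,1):1 a5@(0,0):0 a6@(4,3):1 a7@(2,1):1 a8@(1,0):0 a9@(2,3):1 a10@(3,2):1 a11@(2,2):1 a12@(3,1):1 a13@(0,2):1
t=2: a0@(5,0):1 a1@(4,2):1 a2@(0,3):1 a3@(4,0):1 a4@(4,1):1 a5@(0,0):0 a6@(4,3):1 a7@(2,1):1 a8@(1,0):1 a9@(2,3):1 a10@(3,2):1 a11@(2,2):1 a12@(3,1):1 a13@(0,2):1
t=3: a0@(5,0):1 a1@(4,2):1 a2@(0,3):1 a3@(4,0):1 a4@(4,1):1 a5@(0,0):1 a6@(4,3):1 a7@(2,1):1 a8@(1,0):1 a9@(2,3):1 a10@(3,2):1 a11@(2,2):1 a12@(3,1):1 a13@(0,2):1
t=4: (unchanged — steady state)

0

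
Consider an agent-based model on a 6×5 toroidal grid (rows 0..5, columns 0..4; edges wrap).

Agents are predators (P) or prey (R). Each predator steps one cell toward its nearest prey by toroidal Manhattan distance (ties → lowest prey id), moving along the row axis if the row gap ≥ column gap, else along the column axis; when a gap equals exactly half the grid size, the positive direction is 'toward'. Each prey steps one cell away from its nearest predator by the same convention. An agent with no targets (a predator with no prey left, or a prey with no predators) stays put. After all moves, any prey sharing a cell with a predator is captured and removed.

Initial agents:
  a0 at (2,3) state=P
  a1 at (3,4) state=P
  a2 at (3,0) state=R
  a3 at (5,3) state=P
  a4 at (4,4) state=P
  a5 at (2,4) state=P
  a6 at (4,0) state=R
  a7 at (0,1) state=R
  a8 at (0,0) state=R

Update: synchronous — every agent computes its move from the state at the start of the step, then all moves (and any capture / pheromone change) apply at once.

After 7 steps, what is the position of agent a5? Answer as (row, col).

t=1: a0@(2,4):P a1@(3,0):P a2@(3,1):R a3@(5,4):P a4@(4,0):P a5@(3,4):P a6@(4,1):R a7@(0,0):R a8@(0,1):R
t=2: a0@(2,0):P a1@(3,1):P a2@(3,2):R a3@(0,4):P a4@(4,1):P a5@(3,0):P a6@(4,2):R a7@(1,0):R a8@(0,2):R
t=3: a0@(1,0):P a1@(3,2):P a2@(3,3):R a3@(1,4):P a4@(4,2):P a5@(3,1):P a6@(4,3):R a7@(0,0):R a8@(0,1):R
t=4: a0@(0,0):P a1@(3,3):P a2@(3,4):R a3@(0,4):P a4@(4,3):P a5@(3,2):P a6@(4,4):R a7@(5,0):R a8@(5,1):R
t=5: a0@(5,0):P a1@(3,4):P a2@(3,0):R a3@(5,4):P a4@(4,4):P a5@(3,3):P a6@(4,0):R a7@(4,0):R a8@(4,1):R
t=6: a0@(4,0):P a1@(3,0):P a2@(3,1):R a3@(4,4):P a4@(4,0):P a5@(3,4):P a8@(3,1):R
t=7: a0@(3,0):P a1@(3,1):P a2@(3,2):R a3@(4,0):P a4@(3,0):P a5@(3,0):P a8@(3,2):R

(3, 0)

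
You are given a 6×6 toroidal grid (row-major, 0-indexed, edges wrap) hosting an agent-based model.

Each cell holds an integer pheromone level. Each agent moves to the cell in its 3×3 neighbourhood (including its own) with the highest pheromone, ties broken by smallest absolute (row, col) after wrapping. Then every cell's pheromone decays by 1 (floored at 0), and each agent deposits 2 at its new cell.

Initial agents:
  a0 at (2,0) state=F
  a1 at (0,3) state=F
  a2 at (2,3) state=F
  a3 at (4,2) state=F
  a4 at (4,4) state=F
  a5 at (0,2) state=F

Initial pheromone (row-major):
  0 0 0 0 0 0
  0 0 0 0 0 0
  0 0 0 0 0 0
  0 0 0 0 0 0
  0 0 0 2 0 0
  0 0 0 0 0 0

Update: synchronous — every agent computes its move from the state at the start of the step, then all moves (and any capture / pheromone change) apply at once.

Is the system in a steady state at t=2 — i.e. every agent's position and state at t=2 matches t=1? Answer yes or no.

no

t=1: a0@(1,0) a1@(0,2) a2@(1,2) a3@(4,3) a4@(4,3) a5@(0,1) | pheromone: 0 2 2 0 0 0 / 2 0 2 0 0 0 / 0 0 0 0 0 0 / 0 0 0 0 0 0 / 0 0 0 5 0 0 / 0 0 0 0 0 0
t=2: a0@(0,1) a1@(0,1) a2@(0,1) a3@(4,3) a4@(4,3) a5@(0,1) | pheromone: 0 9 1 0 0 0 / 1 0 1 0 0 0 / 0 0 0 0 0 0 / 0 0 0 0 0 0 / 0 0 0 8 0 0 / 0 0 0 0 0 0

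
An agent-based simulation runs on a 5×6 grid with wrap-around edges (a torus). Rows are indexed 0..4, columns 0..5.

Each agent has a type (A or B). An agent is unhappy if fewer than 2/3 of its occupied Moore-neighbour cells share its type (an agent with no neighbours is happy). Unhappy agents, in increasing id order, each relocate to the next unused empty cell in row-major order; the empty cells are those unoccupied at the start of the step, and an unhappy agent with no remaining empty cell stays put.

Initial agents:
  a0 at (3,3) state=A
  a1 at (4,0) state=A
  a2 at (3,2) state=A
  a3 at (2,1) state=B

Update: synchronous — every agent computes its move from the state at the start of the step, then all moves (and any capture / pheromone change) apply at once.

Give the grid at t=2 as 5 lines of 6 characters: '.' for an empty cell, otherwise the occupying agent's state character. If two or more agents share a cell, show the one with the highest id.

..AAB.
......
......
...A..
......

t=1: a0@(3,3):A a1@(4,0):A a2@(0,0):A a3@(0,1):B
t=2: a0@(3,3):A a1@(0,2):A a2@(0,3):A a3@(0,4):B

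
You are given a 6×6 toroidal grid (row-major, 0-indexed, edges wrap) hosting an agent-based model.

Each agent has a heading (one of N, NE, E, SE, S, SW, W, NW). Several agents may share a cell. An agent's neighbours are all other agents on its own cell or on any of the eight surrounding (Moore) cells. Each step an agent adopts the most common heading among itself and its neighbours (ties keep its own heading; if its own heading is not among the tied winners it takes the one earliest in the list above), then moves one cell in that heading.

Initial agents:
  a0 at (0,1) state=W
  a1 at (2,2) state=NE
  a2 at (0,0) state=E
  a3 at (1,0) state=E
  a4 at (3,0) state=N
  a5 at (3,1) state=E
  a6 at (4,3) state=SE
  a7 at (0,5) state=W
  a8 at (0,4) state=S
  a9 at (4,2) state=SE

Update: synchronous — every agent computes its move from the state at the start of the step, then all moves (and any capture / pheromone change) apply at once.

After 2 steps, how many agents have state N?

1

t=1: a0@(0,2):E a1@(1,3):NE a2@(0,1):E a3@(1,1):E a4@(2,0):N a5@(3,2):E a6@(5,4):SE a7@(0,0):E a8@(1,4):S a9@(5,3):SE
t=2: a0@(0,3):E a1@(0,4):NE a2@(0,2):E a3@(1,2):E a4@(1,0):N a5@(3,3):E a6@(0,5):SE a7@(0,1):E a8@(2,4):S a9@(0,4):SE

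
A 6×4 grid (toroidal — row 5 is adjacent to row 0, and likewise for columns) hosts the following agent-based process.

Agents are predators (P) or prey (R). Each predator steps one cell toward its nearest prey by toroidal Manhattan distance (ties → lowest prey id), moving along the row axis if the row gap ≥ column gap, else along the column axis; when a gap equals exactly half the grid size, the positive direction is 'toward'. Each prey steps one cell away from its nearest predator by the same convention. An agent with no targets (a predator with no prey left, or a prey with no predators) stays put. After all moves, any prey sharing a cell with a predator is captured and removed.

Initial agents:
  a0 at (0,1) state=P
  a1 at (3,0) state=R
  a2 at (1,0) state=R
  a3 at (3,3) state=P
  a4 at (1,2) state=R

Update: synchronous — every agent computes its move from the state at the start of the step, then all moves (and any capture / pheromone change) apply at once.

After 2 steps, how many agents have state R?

t=1: a0@(1,1):P a1@(3,1):R a2@(2,0):R a3@(3,0):P a4@(2,2):R
t=2: a0@(2,1):P a1@(3,2):R a2@(1,0):R a3@(3,1):P a4@(3,2):R

3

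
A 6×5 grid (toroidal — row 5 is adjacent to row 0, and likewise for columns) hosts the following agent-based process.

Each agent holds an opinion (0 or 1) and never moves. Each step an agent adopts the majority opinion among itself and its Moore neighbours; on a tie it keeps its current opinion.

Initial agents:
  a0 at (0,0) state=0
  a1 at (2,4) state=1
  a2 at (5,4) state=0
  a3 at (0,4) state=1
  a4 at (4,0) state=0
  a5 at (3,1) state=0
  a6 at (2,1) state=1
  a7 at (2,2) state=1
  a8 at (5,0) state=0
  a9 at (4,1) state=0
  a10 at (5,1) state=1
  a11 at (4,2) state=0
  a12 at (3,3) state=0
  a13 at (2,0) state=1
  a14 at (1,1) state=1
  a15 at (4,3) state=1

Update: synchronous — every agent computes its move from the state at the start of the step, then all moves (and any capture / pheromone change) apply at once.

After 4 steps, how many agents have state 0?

10

t=1: a0@(0,0):0 a1@(2,4):1 a2@(5,4):0 a3@(0,4):0 a4@(4,0):0 a5@(3,1):0 a6@(2,1):1 a7@(2,2):1 a8@(5,0):0 a9@(4,1):0 a10@(5,1):0 a11@(4,2):0 a12@(3,3):1 a13@(2,0):1 a14@(1,1):1 a15@(4,3):0
t=2: (unchanged — steady state)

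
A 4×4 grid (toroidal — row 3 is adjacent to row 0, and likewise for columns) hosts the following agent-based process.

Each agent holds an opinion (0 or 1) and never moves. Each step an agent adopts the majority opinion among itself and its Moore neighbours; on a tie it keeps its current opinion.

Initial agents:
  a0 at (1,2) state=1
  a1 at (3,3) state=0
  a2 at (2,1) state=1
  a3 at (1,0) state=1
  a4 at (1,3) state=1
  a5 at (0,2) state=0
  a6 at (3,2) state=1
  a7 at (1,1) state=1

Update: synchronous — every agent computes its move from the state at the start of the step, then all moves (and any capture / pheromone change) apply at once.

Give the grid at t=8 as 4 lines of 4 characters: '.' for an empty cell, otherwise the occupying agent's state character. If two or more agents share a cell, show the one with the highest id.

..1.
1111
.1..
..11

t=1: a0@(1,2):1 a1@(3,3):0 a2@(2,1):1 a3@(1,0):1 a4@(1,3):1 a5@(0,2):1 a6@(3,2):1 a7@(1,1):1
t=2: a0@(1,2):1 a1@(3,3):1 a2@(2,1):1 a3@(1,0):1 a4@(1,3):1 a5@(0,2):1 a6@(3,2):1 a7@(1,1):1
t=3: (unchanged — steady state)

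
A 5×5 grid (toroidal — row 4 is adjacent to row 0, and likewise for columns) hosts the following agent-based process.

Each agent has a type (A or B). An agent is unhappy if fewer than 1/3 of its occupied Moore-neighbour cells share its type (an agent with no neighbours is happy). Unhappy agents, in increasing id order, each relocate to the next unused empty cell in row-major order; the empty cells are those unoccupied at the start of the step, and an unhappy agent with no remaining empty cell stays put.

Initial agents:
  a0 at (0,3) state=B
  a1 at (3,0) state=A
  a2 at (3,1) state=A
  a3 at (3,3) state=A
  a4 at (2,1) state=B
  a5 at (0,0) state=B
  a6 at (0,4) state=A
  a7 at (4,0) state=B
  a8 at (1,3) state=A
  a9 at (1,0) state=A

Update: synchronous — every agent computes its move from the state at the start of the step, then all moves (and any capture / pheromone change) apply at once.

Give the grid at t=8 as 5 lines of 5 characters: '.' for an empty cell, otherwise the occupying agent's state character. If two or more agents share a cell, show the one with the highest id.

t=1: a0@(0,1):B a1@(3,0):A a2@(3,1):A a3@(3,3):A a4@(0,2):B a5@(0,0):B a6@(0,4):A a7@(1,1):B a8@(1,3):A a9@(1,0):A
t=2: a0@(0,1):B a1@(3,0):A a2@(3,1):A a3@(3,3):A a4@(0,2):B a5@(0,0):B a6@(0,4):A a7@(1,1):B a8@(1,3):A a9@(0,3):A
t=3: (unchanged — steady state)

BBBAA
.B.A.
.....
AA.A.
.....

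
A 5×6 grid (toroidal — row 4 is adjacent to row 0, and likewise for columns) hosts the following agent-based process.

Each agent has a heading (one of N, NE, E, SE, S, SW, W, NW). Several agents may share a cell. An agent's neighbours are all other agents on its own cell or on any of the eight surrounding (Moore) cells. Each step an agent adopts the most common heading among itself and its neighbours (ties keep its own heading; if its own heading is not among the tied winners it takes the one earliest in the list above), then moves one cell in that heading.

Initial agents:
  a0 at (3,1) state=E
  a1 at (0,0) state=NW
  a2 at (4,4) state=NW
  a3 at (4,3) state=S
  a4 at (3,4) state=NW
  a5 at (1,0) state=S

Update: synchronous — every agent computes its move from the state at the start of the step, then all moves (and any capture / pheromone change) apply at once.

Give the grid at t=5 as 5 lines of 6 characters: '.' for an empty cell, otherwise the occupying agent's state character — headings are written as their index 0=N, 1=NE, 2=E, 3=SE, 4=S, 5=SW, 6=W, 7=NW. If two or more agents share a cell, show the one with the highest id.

.7.7..
......
......
.....7
....77

t=1: a0@(3,2):E a1@(4,5):NW a2@(3,3):NW a3@(3,2):NW a4@(2,3):NW a5@(2,0):S
t=2: a0@(2,1):NW a1@(3,4):NW a2@(2,2):NW a3@(2,1):NW a4@(1,2):NW a5@(3,0):S
t=3: a0@(1,0):NW a1@(2,3):NW a2@(1,1):NW a3@(1,0):NW a4@(0,1):NW a5@(2,5):NW
t=4: a0@(0,5):NW a1@(1,2):NW a2@(0,0):NW a3@(0,5):NW a4@(4,0):NW a5@(1,4):NW
t=5: a0@(4,4):NW a1@(0,1):NW a2@(4,5):NW a3@(4,4):NW a4@(3,5):NW a5@(0,3):NW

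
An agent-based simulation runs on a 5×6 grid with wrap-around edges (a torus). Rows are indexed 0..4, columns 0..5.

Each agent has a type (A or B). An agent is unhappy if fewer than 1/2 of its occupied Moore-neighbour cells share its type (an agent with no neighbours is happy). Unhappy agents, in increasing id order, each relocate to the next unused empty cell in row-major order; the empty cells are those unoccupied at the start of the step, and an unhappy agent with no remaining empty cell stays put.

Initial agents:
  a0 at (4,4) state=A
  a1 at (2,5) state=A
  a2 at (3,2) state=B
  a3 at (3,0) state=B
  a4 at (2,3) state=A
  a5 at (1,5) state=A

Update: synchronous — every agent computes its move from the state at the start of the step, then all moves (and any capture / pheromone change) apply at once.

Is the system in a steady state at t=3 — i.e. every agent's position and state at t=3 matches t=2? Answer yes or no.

t=1: a0@(4,4):A a1@(2,5):A a2@(0,0):B a3@(0,1):B a4@(0,2):A a5@(1,5):A
t=2: a0@(4,4):A a1@(2,5):A a2@(0,0):B a3@(0,1):B a4@(0,3):A a5@(1,5):A
t=3: (unchanged — steady state)

yes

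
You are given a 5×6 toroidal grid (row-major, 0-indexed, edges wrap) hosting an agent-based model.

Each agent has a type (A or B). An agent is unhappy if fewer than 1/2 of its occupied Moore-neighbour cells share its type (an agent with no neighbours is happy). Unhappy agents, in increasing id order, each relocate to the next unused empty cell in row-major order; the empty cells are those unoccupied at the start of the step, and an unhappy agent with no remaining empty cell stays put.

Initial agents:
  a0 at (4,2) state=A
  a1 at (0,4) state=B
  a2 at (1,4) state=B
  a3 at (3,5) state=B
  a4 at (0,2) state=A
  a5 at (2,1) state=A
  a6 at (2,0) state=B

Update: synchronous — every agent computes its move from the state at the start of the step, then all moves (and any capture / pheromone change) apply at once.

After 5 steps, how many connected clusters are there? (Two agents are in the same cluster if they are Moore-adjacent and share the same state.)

t=1: a0@(4,2):A a1@(0,4):B a2@(1,4):B a3@(3,5):B a4@(0,2):A a5@(0,0):A a6@(2,0):B
t=2: (unchanged — steady state)

4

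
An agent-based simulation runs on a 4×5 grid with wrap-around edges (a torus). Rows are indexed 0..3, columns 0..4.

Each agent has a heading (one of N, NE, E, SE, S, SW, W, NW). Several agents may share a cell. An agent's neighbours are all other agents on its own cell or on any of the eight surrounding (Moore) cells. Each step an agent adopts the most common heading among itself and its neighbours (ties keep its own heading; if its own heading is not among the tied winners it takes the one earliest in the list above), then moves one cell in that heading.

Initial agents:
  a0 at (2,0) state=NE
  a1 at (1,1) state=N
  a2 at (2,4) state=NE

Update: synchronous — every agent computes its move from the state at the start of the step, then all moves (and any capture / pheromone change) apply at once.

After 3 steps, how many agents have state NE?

3

t=1: a0@(1,1):NE a1@(0,1):N a2@(1,0):NE
t=2: a0@(0,2):NE a1@(3,2):NE a2@(0,1):NE
t=3: a0@(3,3):NE a1@(2,3):NE a2@(3,2):NE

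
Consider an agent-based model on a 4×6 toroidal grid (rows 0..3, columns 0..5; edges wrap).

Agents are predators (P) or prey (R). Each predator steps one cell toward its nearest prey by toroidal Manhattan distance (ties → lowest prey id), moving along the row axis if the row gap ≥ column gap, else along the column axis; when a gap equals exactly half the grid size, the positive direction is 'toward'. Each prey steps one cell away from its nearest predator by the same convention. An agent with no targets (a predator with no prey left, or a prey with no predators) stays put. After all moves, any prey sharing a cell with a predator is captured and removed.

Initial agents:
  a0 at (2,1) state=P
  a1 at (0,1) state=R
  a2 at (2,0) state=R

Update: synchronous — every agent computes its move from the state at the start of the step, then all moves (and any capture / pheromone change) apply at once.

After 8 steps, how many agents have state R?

2

t=1: a0@(2,0):P a1@(3,1):R a2@(2,5):R
t=2: a0@(2,5):P a1@(0,1):R a2@(2,4):R
t=3: a0@(2,4):P a1@(3,1):R a2@(2,3):R
t=4: a0@(2,3):P a1@(3,0):R a2@(2,2):R
t=5: a0@(2,2):P a1@(3,5):R a2@(2,1):R
t=6: a0@(2,1):P a1@(3,4):R a2@(2,0):R
t=7: a0@(2,0):P a1@(3,3):R a2@(2,5):R
t=8: a0@(2,5):P a1@(3,2):R a2@(2,4):R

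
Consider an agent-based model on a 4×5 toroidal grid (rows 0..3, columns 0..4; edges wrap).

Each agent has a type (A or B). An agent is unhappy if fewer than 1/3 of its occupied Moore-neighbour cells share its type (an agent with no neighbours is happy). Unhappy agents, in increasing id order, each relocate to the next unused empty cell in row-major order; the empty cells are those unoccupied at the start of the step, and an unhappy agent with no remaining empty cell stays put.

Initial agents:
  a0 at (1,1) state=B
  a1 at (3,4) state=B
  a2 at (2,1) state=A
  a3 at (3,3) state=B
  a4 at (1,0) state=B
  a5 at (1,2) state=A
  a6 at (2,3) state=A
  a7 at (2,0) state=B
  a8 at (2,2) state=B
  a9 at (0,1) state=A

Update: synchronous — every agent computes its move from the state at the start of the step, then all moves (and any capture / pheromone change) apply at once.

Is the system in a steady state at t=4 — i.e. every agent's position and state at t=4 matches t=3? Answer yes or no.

t=1: a0@(1,1):B a1@(3,4):B a2@(0,0):A a3@(3,3):B a4@(1,0):B a5@(1,2):A a6@(0,2):A a7@(2,0):B a8@(2,2):B a9@(0,1):A
t=2: a0@(1,1):B a1@(3,4):B a2@(0,3):A a3@(3,3):B a4@(1,0):B a5@(1,2):A a6@(0,2):A a7@(2,0):B a8@(2,2):B a9@(0,1):A
t=3: (unchanged — steady state)

yes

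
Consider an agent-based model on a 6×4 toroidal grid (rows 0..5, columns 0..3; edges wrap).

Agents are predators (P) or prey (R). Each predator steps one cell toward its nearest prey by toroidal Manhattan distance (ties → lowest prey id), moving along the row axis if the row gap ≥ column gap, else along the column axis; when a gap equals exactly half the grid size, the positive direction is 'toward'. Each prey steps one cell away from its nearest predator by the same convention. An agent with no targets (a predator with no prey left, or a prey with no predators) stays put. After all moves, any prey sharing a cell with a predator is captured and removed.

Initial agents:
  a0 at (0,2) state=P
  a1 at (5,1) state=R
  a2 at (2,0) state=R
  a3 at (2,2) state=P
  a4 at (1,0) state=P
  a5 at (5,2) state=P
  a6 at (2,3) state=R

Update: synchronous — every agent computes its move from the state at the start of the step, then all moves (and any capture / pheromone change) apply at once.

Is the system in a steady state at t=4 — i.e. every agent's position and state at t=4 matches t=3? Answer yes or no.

no

t=1: a0@(5,2):P a1@(5,0):R a2@(3,0):R a3@(2,3):P a4@(2,0):P a5@(5,1):P
t=2: a0@(5,3):P a2@(4,0):R a3@(3,3):P a4@(3,0):P a5@(5,0):P
t=3: a0@(4,3):P a2@(5,0):R a3@(4,3):P a4@(4,0):P a5@(4,0):P
t=4: a0@(5,3):P a2@(0,0):R a3@(5,3):P a4@(5,0):P a5@(5,0):P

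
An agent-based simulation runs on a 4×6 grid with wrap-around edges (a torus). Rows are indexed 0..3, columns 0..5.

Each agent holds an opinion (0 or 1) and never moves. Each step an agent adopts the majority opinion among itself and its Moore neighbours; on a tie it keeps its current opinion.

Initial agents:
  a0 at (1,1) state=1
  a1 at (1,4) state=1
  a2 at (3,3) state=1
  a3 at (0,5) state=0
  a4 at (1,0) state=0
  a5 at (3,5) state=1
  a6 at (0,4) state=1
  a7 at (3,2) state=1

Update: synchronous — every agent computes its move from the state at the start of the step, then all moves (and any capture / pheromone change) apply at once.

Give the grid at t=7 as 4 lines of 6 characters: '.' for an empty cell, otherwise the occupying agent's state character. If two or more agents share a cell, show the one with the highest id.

t=1: a0@(1,1):1 a1@(1,4):1 a2@(3,3):1 a3@(0,5):1 a4@(1,0):0 a5@(3,5):1 a6@(0,4):1 a7@(3,2):1
t=2: a0@(1,1):1 a1@(1,4):1 a2@(3,3):1 a3@(0,5):1 a4@(1,0):1 a5@(3,5):1 a6@(0,4):1 a7@(3,2):1
t=3: (unchanged — steady state)

....11
11..1.
......
..11.1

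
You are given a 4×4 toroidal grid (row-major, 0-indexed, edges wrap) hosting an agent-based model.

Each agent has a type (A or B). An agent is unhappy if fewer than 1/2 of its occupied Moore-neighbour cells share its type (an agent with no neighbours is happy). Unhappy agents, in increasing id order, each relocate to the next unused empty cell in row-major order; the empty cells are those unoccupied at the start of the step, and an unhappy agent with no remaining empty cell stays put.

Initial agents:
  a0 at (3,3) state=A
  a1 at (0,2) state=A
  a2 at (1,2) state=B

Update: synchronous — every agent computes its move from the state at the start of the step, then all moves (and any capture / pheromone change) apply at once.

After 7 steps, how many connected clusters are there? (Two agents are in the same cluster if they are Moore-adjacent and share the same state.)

2

t=1: a0@(3,3):A a1@(0,2):A a2@(0,0):B
t=2: a0@(3,3):A a1@(0,2):A a2@(0,1):B
t=3: a0@(3,3):A a1@(0,2):A a2@(0,0):B
t=4: a0@(3,3):A a1@(0,2):A a2@(0,1):B
t=5: a0@(3,3):A a1@(0,2):A a2@(0,0):B
t=6: a0@(3,3):A a1@(0,2):A a2@(0,1):B
t=7: a0@(3,3):A a1@(0,2):A a2@(0,0):B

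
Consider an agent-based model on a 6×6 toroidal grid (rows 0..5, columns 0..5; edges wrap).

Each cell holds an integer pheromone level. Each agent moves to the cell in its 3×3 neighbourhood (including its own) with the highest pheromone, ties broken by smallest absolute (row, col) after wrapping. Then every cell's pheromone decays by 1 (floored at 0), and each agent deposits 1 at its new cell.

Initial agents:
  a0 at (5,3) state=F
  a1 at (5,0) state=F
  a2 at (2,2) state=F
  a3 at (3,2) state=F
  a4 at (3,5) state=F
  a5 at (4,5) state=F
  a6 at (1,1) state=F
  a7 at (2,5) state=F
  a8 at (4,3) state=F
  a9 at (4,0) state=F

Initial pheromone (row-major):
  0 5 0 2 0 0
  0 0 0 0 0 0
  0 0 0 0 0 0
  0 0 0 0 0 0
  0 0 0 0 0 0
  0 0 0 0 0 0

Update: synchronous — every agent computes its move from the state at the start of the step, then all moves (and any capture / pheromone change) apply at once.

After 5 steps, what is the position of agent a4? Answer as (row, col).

t=1: a0@(0,3) a1@(0,1) a2@(1,1) a3@(2,1) a4@(2,0) a5@(3,0) a6@(0,1) a7@(1,0) a8@(3,2) a9@(3,0) | pheromone: 0 6 0 2 0 0 / 1 1 0 0 0 0 / 1 1 0 0 0 0 / 2 0 1 0 0 0 / 0 0 0 0 0 0 / 0 0 0 0 0 0
t=2: a0@(0,3) a1@(0,1) a2@(0,1) a3@(3,0) a4@(3,0) a5@(3,0) a6@(0,1) a7@(0,1) a8@(2,1) a9@(3,0) | pheromone: 0 9 0 2 0 0 / 0 0 0 0 0 0 / 0 1 0 0 0 0 / 5 0 0 0 0 0 / 0 0 0 0 0 0 / 0 0 0 0 0 0
t=3: a0@(0,3) a1@(0,1) a2@(0,1) a3@(3,0) a4@(3,0) a5@(3,0) a6@(0,1) a7@(0,1) a8@(3,0) a9@(3,0) | pheromone: 0 12 0 2 0 0 / 0 0 0 0 0 0 / 0 0 0 0 0 0 / 9 0 0 0 0 0 / 0 0 0 0 0 0 / 0 0 0 0 0 0
t=4: a0@(0,3) a1@(0,1) a2@(0,1) a3@(3,0) a4@(3,0) a5@(3,0) a6@(0,1) a7@(0,1) a8@(3,0) a9@(3,0) | pheromone: 0 15 0 2 0 0 / 0 0 0 0 0 0 / 0 0 0 0 0 0 / 13 0 0 0 0 0 / 0 0 0 0 0 0 / 0 0 0 0 0 0
t=5: a0@(0,3) a1@(0,1) a2@(0,1) a3@(3,0) a4@(3,0) a5@(3,0) a6@(0,1) a7@(0,1) a8@(3,0) a9@(3,0) | pheromone: 0 18 0 2 0 0 / 0 0 0 0 0 0 / 0 0 0 0 0 0 / 17 0 0 0 0 0 / 0 0 0 0 0 0 / 0 0 0 0 0 0

(3, 0)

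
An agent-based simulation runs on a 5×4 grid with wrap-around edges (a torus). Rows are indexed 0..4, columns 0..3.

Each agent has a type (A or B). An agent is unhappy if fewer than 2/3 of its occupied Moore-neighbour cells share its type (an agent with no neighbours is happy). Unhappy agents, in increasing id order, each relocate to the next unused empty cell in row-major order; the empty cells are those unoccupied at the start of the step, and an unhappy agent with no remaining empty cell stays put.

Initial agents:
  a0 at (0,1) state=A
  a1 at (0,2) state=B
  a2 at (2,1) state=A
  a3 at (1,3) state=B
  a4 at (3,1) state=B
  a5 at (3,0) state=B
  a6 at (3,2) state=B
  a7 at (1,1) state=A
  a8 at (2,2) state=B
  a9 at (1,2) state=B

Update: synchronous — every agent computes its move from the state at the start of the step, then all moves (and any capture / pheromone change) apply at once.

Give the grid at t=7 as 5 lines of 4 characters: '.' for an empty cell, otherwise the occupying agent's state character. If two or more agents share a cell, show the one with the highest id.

A..B
A..B
A.BB
.BBB
....

t=1: a0@(0,0):A a1@(0,3):B a2@(1,0):A a3@(1,3):B a4@(3,1):B a5@(2,0):B a6@(3,2):B a7@(2,3):A a8@(2,2):B a9@(3,3):B
t=2: a0@(0,1):A a1@(0,2):B a2@(1,1):A a3@(1,2):B a4@(3,1):B a5@(2,1):B a6@(3,2):B a7@(3,0):A a8@(2,2):B a9@(3,3):B
t=3: a0@(0,0):A a1@(0,3):B a2@(1,0):A a3@(1,3):B a4@(3,1):B a5@(2,1):B a6@(3,2):B a7@(2,0):A a8@(2,2):B a9@(3,3):B
t=4: a0@(0,1):A a1@(0,2):B a2@(1,1):A a3@(1,2):B a4@(3,1):B a5@(2,3):B a6@(3,2):B a7@(3,0):A a8@(2,2):B a9@(3,3):B
t=5: a0@(0,0):A a1@(0,3):B a2@(1,0):A a3@(1,3):B a4@(3,1):B a5@(2,3):B a6@(3,2):B a7@(2,0):A a8@(2,2):B a9@(3,3):B
t=6: a0@(0,1):A a1@(0,2):B a2@(1,1):A a3@(1,2):B a4@(3,1):B a5@(2,3):B a6@(3,2):B a7@(2,1):A a8@(2,2):B a9@(3,3):B
t=7: a0@(0,0):A a1@(0,3):B a2@(1,0):A a3@(1,3):B a4@(3,1):B a5@(2,3):B a6@(3,2):B a7@(2,0):A a8@(2,2):B a9@(3,3):B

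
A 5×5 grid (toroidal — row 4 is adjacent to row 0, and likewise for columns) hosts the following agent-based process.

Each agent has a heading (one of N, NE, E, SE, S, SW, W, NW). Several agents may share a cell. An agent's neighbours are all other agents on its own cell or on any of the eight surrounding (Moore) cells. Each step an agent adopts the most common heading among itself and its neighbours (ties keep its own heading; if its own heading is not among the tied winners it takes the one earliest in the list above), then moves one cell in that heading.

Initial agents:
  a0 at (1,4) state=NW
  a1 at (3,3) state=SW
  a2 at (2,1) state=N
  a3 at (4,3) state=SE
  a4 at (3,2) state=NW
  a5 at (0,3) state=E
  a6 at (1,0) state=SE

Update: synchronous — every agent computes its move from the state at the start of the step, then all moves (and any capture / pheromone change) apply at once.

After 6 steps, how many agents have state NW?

7

t=1: a0@(0,3):NW a1@(4,2):SW a2@(1,1):N a3@(0,4):SE a4@(2,1):NW a5@(0,4):E a6@(2,1):SE
t=2: a0@(4,2):NW a1@(0,1):SW a2@(0,1):N a3@(1,0):SE a4@(1,0):NW a5@(0,0):E a6@(3,2):SE
t=3: a0@(3,1):NW a1@(4,0):NW a2@(4,0):NW a3@(2,1):SE a4@(0,4):NW a5@(0,1):E a6@(4,3):SE
t=4: a0@(2,0):NW a1@(3,4):NW a2@(3,4):NW a3@(3,2):SE a4@(4,3):NW a5@(4,0):NW a6@(0,4):SE
t=5: a0@(1,4):NW a1@(2,3):NW a2@(2,3):NW a3@(4,3):SE a4@(3,2):NW a5@(3,4):NW a6@(4,3):NW
t=6: a0@(0,3):NW a1@(1,2):NW a2@(1,2):NW a3@(3,2):NW a4@(2,1):NW a5@(2,3):NW a6@(3,2):NW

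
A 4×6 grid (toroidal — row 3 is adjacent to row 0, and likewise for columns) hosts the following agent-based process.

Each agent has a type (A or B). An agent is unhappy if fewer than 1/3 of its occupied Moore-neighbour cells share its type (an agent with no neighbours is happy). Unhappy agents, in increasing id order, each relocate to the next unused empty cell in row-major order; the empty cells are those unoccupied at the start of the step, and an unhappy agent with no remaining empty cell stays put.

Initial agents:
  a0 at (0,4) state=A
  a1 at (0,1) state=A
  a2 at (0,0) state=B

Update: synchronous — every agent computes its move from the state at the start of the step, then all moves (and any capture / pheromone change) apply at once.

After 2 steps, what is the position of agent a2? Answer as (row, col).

t=1: a0@(0,4):A a1@(0,2):A a2@(0,3):B
t=2: a0@(0,0):A a1@(0,1):A a2@(0,5):B

(0, 5)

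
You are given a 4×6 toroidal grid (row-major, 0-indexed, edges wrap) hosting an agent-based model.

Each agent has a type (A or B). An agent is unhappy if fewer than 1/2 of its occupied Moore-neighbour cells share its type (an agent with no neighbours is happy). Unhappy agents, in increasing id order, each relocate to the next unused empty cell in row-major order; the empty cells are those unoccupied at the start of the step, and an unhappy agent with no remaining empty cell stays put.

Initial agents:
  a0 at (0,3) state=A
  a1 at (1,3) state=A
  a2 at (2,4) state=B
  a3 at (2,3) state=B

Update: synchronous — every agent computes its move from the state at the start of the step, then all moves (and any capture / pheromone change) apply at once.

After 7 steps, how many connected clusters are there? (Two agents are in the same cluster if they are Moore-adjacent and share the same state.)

t=1: a0@(0,3):A a1@(0,0):A a2@(2,4):B a3@(2,3):B
t=2: (unchanged — steady state)

3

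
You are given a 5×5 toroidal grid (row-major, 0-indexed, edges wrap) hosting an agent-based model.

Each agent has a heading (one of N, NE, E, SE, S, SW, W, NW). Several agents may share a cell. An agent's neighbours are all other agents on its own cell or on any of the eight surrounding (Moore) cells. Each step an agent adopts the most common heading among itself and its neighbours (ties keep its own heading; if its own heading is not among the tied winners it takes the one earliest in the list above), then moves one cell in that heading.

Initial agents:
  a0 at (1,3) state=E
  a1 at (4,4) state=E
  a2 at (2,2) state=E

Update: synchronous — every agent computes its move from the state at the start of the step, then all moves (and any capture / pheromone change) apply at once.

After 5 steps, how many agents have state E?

3

t=1: a0@(1,4):E a1@(4,0):E a2@(2,3):E
t=2: a0@(1,0):E a1@(4,1):E a2@(2,4):E
t=3: a0@(1,1):E a1@(4,2):E a2@(2,0):E
t=4: a0@(1,2):E a1@(4,3):E a2@(2,1):E
t=5: a0@(1,3):E a1@(4,4):E a2@(2,2):E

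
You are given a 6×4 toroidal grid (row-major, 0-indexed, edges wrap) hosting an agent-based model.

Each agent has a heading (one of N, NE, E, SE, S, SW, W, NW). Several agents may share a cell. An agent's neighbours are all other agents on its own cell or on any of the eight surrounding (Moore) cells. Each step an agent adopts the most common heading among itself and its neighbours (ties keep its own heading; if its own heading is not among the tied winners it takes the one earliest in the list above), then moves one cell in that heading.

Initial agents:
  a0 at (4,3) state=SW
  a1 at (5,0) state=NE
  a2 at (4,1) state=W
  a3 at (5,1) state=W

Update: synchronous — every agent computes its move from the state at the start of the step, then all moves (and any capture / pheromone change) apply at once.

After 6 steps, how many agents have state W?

t=1: a0@(5,2):SW a1@(5,3):W a2@(4,0):W a3@(5,0):W
t=2: a0@(0,1):SW a1@(5,2):W a2@(4,3):W a3@(5,3):W
t=3: a0@(1,0):SW a1@(5,1):W a2@(4,2):W a3@(5,2):W
t=4: a0@(2,3):SW a1@(5,0):W a2@(4,1):W a3@(5,1):W
t=5: a0@(3,2):SW a1@(5,3):W a2@(4,0):W a3@(5,0):W
t=6: a0@(4,1):SW a1@(5,2):W a2@(4,3):W a3@(5,3):W

3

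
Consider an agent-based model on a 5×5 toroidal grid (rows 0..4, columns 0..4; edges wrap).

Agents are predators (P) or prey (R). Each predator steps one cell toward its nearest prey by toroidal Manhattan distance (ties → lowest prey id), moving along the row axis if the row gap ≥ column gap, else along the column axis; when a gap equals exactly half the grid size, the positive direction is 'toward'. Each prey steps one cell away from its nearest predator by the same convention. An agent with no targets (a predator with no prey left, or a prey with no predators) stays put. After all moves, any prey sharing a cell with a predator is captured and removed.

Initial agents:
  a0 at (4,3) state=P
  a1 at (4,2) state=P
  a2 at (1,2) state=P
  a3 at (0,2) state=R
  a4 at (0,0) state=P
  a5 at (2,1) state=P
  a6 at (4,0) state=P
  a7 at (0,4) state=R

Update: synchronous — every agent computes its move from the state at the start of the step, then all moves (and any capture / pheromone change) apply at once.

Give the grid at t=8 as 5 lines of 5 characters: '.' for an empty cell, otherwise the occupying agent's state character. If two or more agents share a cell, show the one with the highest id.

t=1: a0@(0,3):P a1@(0,2):P a2@(0,2):P a3@(1,2):R a4@(0,4):P a5@(1,1):P a6@(0,0):P
t=2: a0@(1,3):P a1@(1,2):P a2@(1,2):P a3@(2,2):R a4@(0,3):P a5@(1,2):P a6@(0,1):P
t=3: a0@(2,3):P a1@(2,2):P a2@(2,2):P a3@(3,2):R a4@(1,3):P a5@(2,2):P a6@(1,1):P
t=4: a0@(3,3):P a1@(3,2):P a2@(3,2):P a3@(4,2):R a4@(2,3):P a5@(3,2):P a6@(2,1):P
t=5: a0@(4,3):P a1@(4,2):P a2@(4,2):P a3@(0,2):R a4@(3,3):P a5@(4,2):P a6@(3,1):P
t=6: a0@(0,3):P a1@(0,2):P a2@(0,2):P a3@(1,2):R a4@(4,3):P a5@(0,2):P a6@(4,1):P
t=7: a0@(1,3):P a1@(1,2):P a2@(1,2):P a3@(2,2):R a4@(0,3):P a5@(1,2):P a6@(0,1):P
t=8: a0@(2,3):P a1@(2,2):P a2@(2,2):P a3@(3,2):R a4@(1,3):P a5@(2,2):P a6@(1,1):P

.....
.P.P.
..PP.
..R..
.....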